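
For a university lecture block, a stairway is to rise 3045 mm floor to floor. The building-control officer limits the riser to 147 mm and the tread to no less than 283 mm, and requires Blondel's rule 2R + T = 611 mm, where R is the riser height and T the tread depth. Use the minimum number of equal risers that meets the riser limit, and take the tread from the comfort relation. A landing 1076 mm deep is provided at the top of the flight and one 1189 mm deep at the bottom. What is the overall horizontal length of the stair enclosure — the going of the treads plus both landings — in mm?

8685 mm

⌈3045/147⌉ = 21 risers.
R = 3045 ÷ 21 = 145 mm.
Tread T = 611 − 2 × 145 = 321 mm (≥ 283 mm).
Treads = 21 − 1 = 20; going = 20 × 321 = 6420 mm.
Add landings: 6420 + 1076 + 1189 = 8685 mm.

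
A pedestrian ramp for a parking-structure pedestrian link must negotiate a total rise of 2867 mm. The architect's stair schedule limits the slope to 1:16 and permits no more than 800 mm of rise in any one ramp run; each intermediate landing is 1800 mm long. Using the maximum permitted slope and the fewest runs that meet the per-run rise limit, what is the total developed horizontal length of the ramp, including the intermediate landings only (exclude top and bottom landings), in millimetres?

2867 / 800 = 3.584 → round up to 4 ramp runs. That means 3 intermediate landings.
Horizontal run for 2867 mm of rise at 1:16 is 2867 × 16 = 45872 mm.
Intermediate landings: 3 × 1800 = 5400 mm.
Total developed length = 45872 + 5400 = 51272 mm.

51272 mm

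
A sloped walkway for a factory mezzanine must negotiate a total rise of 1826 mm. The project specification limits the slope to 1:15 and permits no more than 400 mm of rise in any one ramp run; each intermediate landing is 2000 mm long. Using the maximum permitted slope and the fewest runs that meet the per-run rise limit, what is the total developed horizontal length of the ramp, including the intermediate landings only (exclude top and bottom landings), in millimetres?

35390 mm

1826 / 400 = 4.57, so 5 ramp runs are needed. That means 4 intermediate landings.
Horizontal run for 1826 mm of rise at 1:15 is 1826 × 15 = 27390 mm.
4 intermediate landings contribute 4 × 2000 = 8000 mm.
Developed length = 27390 + 8000 = 35390 mm.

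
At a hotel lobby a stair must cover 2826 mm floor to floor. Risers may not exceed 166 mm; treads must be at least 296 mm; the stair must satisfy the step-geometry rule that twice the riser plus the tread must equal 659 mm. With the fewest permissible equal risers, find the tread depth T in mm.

2826 / 166 = 17.024 → round up to 18 risers.
Each riser is 2826/18 = 157 mm (≤ 166 mm).
Tread T = 659 − 2 × 157 = 345 mm (≥ 296 mm).

345 mm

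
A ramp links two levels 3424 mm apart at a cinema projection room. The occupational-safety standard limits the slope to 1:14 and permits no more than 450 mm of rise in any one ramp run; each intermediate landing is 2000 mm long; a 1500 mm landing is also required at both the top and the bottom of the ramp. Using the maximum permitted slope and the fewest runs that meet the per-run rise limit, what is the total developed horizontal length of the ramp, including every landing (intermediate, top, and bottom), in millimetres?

3424 / 450 = 7.61, so 8 ramp runs are needed. That means 7 intermediate landings.
Ramp run (horizontal) at 1:14: 3424 × 14 = 47936 mm.
Intermediate landings: 7 × 2000 = 14000 mm.
Top and bottom landings: 2 × 1500 = 3000 mm.
Total = 47936 + 14000 + 3000 = 64936 mm.

64936 mm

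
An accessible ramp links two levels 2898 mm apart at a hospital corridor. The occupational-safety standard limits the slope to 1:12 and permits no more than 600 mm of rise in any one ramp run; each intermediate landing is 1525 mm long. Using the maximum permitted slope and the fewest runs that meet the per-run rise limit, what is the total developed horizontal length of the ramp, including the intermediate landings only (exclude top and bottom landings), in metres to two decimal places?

2898 / 600 = 4.830 → round up to 5 ramp runs. That means 4 intermediate landings.
Ramp run (horizontal) at 1:12: 2898 × 12 = 34776 mm.
Intermediate landings: 4 × 1525 = 6100 mm.
Developed length = 34776 + 6100 = 40876 mm.
= 40.88 m.

40.88 m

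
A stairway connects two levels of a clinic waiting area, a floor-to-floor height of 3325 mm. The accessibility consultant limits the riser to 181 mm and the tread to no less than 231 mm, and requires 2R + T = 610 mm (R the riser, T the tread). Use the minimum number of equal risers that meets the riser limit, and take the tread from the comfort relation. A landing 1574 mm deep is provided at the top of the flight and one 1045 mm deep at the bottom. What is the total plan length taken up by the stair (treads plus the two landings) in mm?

7299 mm

⌈3325/181⌉ = 19 risers.
Each riser is 3325/19 = 175 mm (≤ 181 mm).
From 2R + T = 610: T = 610 − 350 = 260 mm.
Going = (19 − 1) × 260 = 4680 mm.
Enclosure = 4680 + 1574 + 1045 = 7299 mm.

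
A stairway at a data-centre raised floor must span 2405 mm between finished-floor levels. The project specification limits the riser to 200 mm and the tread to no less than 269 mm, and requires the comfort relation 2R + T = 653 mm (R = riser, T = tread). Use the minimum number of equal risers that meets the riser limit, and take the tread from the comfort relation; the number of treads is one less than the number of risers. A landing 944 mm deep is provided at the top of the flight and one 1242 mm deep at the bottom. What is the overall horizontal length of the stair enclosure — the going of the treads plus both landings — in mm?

5582 mm

2405 / 200 = 12.025 → round up to 13 risers.
Riser R = 2405 / 13 = 185 mm, within the 200 mm limit.
From 2R + T = 653: T = 653 − 370 = 283 mm.
13 risers give 12 treads; going = 12 × 283 = 3396 mm.
Add landings: 3396 + 944 + 1242 = 5582 mm.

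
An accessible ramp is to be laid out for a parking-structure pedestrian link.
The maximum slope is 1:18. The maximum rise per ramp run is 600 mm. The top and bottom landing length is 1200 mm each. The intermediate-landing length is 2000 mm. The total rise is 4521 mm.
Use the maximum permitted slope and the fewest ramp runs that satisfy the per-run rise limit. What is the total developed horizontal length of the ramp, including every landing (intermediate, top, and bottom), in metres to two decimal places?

⌈4521/600⌉ = 8 ramp runs. That means 7 intermediate landings.
Horizontal run for 4521 mm of rise at 1:18 is 4521 × 18 = 81378 mm.
Intermediate landings: 7 × 2000 = 14000 mm.
Top and bottom landings: 2 × 1200 = 2400 mm.
Total = 81378 + 14000 + 2400 = 97778 mm.
= 97.78 m.

97.78 m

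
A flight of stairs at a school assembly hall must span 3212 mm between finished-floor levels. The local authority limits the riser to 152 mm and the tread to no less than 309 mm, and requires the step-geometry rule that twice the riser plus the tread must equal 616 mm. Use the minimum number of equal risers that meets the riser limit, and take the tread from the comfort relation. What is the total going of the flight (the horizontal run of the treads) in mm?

6804 mm

3212 / 152 = 21.13, so 22 risers are needed.
Each riser is 3212/22 = 146 mm (≤ 152 mm).
From 2R + T = 616: T = 616 − 292 = 324 mm.
Treads = 22 − 1 = 21; going = 21 × 324 = 6804 mm.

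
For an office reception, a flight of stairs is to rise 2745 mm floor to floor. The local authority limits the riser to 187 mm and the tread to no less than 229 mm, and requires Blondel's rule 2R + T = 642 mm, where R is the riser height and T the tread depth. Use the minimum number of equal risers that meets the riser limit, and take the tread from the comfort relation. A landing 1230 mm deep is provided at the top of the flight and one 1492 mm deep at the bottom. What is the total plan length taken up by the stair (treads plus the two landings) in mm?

6586 mm

At most 187 each: 2745/187 = 14.68, giving 15 risers.
R = 2745 ÷ 15 = 183 mm.
Tread T = 642 − 2 × 183 = 276 mm (≥ 229 mm).
Treads = 15 − 1 = 14; going = 14 × 276 = 3864 mm.
Enclosure = 3864 + 1230 + 1492 = 6586 mm.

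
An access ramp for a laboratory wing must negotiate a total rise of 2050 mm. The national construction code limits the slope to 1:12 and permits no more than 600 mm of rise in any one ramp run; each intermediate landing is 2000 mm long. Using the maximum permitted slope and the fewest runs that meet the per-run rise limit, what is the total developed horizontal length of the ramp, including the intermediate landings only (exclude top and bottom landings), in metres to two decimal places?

2050 / 600 = 3.42, so 4 ramp runs are needed. That means 3 intermediate landings.
Horizontal run for 2050 mm of rise at 1:12 is 2050 × 12 = 24600 mm.
Intermediate landings: 3 × 2000 = 6000 mm.
Developed length = 24600 + 6000 = 30600 mm.
= 30.60 m.

30.60 m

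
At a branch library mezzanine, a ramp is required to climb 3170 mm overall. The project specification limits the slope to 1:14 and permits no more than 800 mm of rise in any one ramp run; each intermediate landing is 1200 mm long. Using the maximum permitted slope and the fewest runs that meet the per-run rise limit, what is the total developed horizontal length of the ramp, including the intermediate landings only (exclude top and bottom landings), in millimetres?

3170 / 800 = 3.962 → round up to 4 ramp runs. That means 3 intermediate landings.
Ramp run (horizontal) at 1:14: 3170 × 14 = 44380 mm.
Intermediate landings: 3 × 1200 = 3600 mm.
Total developed length = 44380 + 3600 = 47980 mm.

47980 mm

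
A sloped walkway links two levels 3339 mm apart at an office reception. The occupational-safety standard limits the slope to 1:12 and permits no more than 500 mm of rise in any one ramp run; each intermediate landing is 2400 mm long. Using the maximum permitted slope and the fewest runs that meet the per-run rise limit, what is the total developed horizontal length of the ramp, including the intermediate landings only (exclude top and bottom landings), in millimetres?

54468 mm

3339 / 500 = 6.68, so 7 ramp runs are needed. That means 6 intermediate landings.
Ramp run (horizontal) at 1:12: 3339 × 12 = 40068 mm.
6 intermediate landings contribute 6 × 2400 = 14400 mm.
Total developed length = 40068 + 14400 = 54468 mm.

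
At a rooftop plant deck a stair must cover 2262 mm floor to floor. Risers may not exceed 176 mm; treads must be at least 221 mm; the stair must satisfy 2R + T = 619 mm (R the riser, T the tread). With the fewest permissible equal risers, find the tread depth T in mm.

271 mm

2262 / 176 = 12.852 → round up to 13 risers.
Riser R = 2262 / 13 = 174 mm, within the 176 mm limit.
Tread T = 619 − 2 × 174 = 271 mm (≥ 221 mm).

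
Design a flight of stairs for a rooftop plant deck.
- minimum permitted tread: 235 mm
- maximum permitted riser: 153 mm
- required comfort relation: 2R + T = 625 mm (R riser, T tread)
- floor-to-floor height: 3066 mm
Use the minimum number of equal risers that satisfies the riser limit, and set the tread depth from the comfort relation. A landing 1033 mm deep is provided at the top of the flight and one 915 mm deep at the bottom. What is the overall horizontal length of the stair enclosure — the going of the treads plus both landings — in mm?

8608 mm

3066 / 153 = 20.039 → round up to 21 risers.
R = 3066 ÷ 21 = 146 mm.
Tread T = 625 − 2 × 146 = 333 mm (≥ 235 mm).
Going = (21 − 1) × 333 = 6660 mm.
Add landings: 6660 + 1033 + 915 = 8608 mm.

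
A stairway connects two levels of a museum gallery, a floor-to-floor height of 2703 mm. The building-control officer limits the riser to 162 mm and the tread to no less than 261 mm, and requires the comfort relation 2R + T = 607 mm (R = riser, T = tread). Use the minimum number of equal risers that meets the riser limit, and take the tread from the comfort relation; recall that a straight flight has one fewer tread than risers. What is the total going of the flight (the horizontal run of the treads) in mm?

4624 mm

At most 162 each: 2703/162 = 16.69, giving 17 risers.
Riser R = 2703 / 17 = 159 mm, within the 162 mm limit.
From 2R + T = 607: T = 607 − 318 = 289 mm.
17 risers give 16 treads; going = 16 × 289 = 4624 mm.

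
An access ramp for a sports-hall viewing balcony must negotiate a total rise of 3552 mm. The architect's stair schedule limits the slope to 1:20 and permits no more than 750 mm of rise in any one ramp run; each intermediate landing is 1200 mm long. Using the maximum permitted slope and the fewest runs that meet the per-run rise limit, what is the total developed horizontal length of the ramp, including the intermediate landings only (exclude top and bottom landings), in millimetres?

75840 mm

3552 / 750 = 4.74, so 5 ramp runs are needed. That means 4 intermediate landings.
Horizontal run for 3552 mm of rise at 1:20 is 3552 × 20 = 71040 mm.
4 intermediate landings contribute 4 × 1200 = 4800 mm.
Developed length = 71040 + 4800 = 75840 mm.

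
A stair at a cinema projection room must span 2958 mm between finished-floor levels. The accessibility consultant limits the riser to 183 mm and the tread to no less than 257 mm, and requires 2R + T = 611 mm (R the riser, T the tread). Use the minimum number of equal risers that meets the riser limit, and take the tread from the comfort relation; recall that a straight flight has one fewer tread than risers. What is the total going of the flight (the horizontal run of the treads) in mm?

4208 mm

2958 / 183 = 16.164 → round up to 17 risers.
Riser R = 2958 / 17 = 174 mm, within the 183 mm limit.
Tread T = 611 − 2 × 174 = 263 mm (≥ 257 mm).
17 risers give 16 treads; going = 16 × 263 = 4208 mm.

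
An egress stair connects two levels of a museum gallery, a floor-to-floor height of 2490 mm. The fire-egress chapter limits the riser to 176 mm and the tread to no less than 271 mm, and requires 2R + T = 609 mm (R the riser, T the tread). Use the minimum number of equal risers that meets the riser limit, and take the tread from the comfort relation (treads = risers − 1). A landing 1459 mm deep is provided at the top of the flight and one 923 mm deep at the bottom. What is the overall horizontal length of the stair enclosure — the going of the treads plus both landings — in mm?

2490 / 176 = 14.15, so 15 risers are needed.
Each riser is 2490/15 = 166 mm (≤ 176 mm).
T = 609 − 2·166 = 277 mm, which satisfies the 271 mm minimum.
Going = (15 − 1) × 277 = 3878 mm.
Add landings: 3878 + 1459 + 923 = 6260 mm.

6260 mm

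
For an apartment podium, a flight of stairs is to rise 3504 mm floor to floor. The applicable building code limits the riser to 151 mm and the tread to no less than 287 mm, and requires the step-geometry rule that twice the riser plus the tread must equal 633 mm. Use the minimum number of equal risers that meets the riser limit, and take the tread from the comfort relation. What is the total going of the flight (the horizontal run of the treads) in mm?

7843 mm

At most 151 each: 3504/151 = 23.21, giving 24 risers.
Each riser is 3504/24 = 146 mm (≤ 151 mm).
Tread T = 633 − 2 × 146 = 341 mm (≥ 287 mm).
Going = (24 − 1) × 341 = 7843 mm.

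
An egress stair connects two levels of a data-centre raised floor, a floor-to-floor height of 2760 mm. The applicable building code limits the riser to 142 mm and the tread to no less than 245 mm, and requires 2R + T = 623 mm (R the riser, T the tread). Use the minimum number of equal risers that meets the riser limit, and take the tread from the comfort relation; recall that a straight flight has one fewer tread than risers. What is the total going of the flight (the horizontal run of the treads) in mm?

6593 mm

2760 / 142 = 19.437 → round up to 20 risers.
Each riser is 2760/20 = 138 mm (≤ 142 mm).
Tread T = 623 − 2 × 138 = 347 mm (≥ 245 mm).
Treads = 20 − 1 = 19; going = 19 × 347 = 6593 mm.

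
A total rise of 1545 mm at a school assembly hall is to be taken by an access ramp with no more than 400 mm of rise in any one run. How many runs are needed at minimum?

4 runs

At most 400 each: 1545/400 = 3.86, giving 4 ramp runs.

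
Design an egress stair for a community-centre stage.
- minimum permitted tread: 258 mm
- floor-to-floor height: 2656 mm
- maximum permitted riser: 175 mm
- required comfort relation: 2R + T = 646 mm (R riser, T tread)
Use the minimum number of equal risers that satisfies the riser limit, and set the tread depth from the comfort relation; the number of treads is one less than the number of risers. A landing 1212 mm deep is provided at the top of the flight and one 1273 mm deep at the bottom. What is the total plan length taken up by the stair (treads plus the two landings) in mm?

⌈2656/175⌉ = 16 risers.
R = 2656 ÷ 16 = 166 mm.
Tread T = 646 − 2 × 166 = 314 mm (≥ 258 mm).
Treads = 16 − 1 = 15; going = 15 × 314 = 4710 mm.
Enclosure = 4710 + 1212 + 1273 = 7195 mm.

7195 mm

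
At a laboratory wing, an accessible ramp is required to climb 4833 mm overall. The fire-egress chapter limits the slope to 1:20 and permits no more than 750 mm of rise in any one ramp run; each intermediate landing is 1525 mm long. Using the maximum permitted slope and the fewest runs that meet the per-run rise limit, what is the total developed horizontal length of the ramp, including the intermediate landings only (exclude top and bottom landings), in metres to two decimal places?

105.81 m

4833 / 750 = 6.44, so 7 ramp runs are needed. That means 6 intermediate landings.
Horizontal run for 4833 mm of rise at 1:20 is 4833 × 20 = 96660 mm.
6 intermediate landings contribute 6 × 1525 = 9150 mm.
Developed length = 96660 + 9150 = 105810 mm.
= 105.81 m.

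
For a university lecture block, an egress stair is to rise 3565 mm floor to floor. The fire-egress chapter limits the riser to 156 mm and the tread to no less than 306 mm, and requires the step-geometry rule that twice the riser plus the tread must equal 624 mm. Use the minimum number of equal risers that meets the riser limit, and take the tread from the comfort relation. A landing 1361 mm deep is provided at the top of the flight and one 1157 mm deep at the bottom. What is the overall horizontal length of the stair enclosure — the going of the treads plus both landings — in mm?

3565 / 156 = 22.85, so 23 risers are needed.
Riser R = 3565 / 23 = 155 mm, within the 156 mm limit.
Tread T = 624 − 2 × 155 = 314 mm (≥ 306 mm).
Going = (23 − 1) × 314 = 6908 mm.
Add landings: 6908 + 1361 + 1157 = 9426 mm.

9426 mm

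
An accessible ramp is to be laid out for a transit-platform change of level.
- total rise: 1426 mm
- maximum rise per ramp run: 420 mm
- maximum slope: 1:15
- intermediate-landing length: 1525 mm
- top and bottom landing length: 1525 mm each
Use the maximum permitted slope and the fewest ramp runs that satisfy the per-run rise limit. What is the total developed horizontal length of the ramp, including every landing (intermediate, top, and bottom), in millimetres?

1426 / 420 = 3.395 → round up to 4 ramp runs. That means 3 intermediate landings.
Horizontal run for 1426 mm of rise at 1:15 is 1426 × 15 = 21390 mm.
3 intermediate landings contribute 3 × 1525 = 4575 mm.
Top and bottom landings: 2 × 1525 = 3050 mm.
Total = 21390 + 4575 + 3050 = 29015 mm.

29015 mm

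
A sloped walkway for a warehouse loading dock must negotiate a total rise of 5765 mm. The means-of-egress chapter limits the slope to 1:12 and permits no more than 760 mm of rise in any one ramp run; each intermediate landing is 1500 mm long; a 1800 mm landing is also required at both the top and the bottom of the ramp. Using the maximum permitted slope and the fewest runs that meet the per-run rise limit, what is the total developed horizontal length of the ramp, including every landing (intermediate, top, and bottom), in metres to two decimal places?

83.28 m

5765 / 760 = 7.59, so 8 ramp runs are needed. That means 7 intermediate landings.
Horizontal run for 5765 mm of rise at 1:12 is 5765 × 12 = 69180 mm.
Intermediate landings: 7 × 1500 = 10500 mm.
Top and bottom landings: 2 × 1800 = 3600 mm.
Total = 69180 + 10500 + 3600 = 83280 mm.
= 83.28 m.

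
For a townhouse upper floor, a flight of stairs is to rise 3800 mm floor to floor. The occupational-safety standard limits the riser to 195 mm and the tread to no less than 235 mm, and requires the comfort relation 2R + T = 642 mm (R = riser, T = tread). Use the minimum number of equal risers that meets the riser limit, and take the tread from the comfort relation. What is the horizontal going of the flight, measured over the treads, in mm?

4978 mm

3800 / 195 = 19.49, so 20 risers are needed.
R = 3800 ÷ 20 = 190 mm.
T = 642 − 2·190 = 262 mm, which satisfies the 235 mm minimum.
20 risers give 19 treads; going = 19 × 262 = 4978 mm.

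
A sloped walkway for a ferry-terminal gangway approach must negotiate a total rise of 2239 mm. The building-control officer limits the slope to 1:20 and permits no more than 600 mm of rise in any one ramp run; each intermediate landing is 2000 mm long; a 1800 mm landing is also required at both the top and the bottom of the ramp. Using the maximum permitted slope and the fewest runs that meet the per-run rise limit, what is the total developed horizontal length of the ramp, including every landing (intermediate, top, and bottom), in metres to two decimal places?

2239 / 600 = 3.73, so 4 ramp runs are needed. That means 3 intermediate landings.
Ramp run (horizontal) at 1:20: 2239 × 20 = 44780 mm.
3 intermediate landings contribute 3 × 2000 = 6000 mm.
Top and bottom landings: 2 × 1800 = 3600 mm.
Total = 44780 + 6000 + 3600 = 54380 mm.
= 54.38 m.

54.38 m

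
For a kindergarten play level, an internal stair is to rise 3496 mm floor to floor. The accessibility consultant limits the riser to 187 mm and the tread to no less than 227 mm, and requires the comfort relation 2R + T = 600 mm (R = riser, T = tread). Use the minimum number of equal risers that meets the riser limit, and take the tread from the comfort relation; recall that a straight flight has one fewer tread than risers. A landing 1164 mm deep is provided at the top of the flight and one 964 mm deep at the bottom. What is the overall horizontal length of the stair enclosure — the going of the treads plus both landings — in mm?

6304 mm

⌈3496/187⌉ = 19 risers.
R = 3496 ÷ 19 = 184 mm.
T = 600 − 2·184 = 232 mm, which satisfies the 227 mm minimum.
19 risers give 18 treads; going = 18 × 232 = 4176 mm.
Enclosure = 4176 + 1164 + 964 = 6304 mm.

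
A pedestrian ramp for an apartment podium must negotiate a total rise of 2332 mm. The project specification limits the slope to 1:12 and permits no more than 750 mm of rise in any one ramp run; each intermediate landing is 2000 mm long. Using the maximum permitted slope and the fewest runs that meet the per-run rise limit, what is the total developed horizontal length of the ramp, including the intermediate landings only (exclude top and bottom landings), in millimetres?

At most 750 each: 2332/750 = 3.11, giving 4 ramp runs. That means 3 intermediate landings.
Ramp run (horizontal) at 1:12: 2332 × 12 = 27984 mm.
Intermediate landings: 3 × 2000 = 6000 mm.
Total developed length = 27984 + 6000 = 33984 mm.

33984 mm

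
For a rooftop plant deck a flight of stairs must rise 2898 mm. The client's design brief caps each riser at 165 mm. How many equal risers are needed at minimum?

2898 / 165 = 17.564 → round up to 18 risers.

18 risers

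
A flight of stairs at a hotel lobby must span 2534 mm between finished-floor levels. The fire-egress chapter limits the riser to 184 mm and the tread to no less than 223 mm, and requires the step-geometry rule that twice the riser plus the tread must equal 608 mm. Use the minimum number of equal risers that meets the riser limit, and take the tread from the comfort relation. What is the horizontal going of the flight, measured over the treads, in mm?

At most 184 each: 2534/184 = 13.77, giving 14 risers.
R = 2534 ÷ 14 = 181 mm.
From 2R + T = 608: T = 608 − 362 = 246 mm.
14 risers give 13 treads; going = 13 × 246 = 3198 mm.

3198 mm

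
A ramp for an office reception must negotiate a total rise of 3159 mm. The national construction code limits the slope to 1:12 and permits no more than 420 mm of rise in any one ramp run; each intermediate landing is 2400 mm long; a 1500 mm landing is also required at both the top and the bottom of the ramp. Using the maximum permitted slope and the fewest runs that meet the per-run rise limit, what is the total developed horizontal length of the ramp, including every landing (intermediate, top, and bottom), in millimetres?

At most 420 each: 3159/420 = 7.52, giving 8 ramp runs. That means 7 intermediate landings.
Ramp run (horizontal) at 1:12: 3159 × 12 = 37908 mm.
7 intermediate landings contribute 7 × 2400 = 16800 mm.
Top and bottom landings: 2 × 1500 = 3000 mm.
Total = 37908 + 16800 + 3000 = 57708 mm.

57708 mm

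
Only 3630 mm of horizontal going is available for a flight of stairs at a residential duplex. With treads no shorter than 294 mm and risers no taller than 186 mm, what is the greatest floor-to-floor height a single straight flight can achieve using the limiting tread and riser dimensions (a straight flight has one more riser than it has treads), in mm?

2418 mm

3630 / 294 = 12.35, so 12 treads fit.
Risers = treads + 1 = 13.
Maximum height = 13 × 186 = 2418 mm.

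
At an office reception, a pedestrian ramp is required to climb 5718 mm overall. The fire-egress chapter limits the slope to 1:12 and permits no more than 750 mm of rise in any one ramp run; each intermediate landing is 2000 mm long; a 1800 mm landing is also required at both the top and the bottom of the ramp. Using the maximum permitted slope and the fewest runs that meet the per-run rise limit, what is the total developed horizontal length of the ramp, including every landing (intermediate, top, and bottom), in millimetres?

86216 mm

5718 / 750 = 7.62, so 8 ramp runs are needed. That means 7 intermediate landings.
Ramp run (horizontal) at 1:12: 5718 × 12 = 68616 mm.
Intermediate landings: 7 × 2000 = 14000 mm.
Top and bottom landings: 2 × 1800 = 3600 mm.
Total = 68616 + 14000 + 3600 = 86216 mm.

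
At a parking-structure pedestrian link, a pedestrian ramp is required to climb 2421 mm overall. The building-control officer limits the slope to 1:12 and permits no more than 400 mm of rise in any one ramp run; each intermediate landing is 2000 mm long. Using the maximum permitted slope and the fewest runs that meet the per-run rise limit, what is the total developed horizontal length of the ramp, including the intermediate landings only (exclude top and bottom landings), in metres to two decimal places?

41.05 m

At most 400 each: 2421/400 = 6.05, giving 7 ramp runs. That means 6 intermediate landings.
Horizontal run for 2421 mm of rise at 1:12 is 2421 × 12 = 29052 mm.
Intermediate landings: 6 × 2000 = 12000 mm.
Developed length = 29052 + 12000 = 41052 mm.
= 41.05 m.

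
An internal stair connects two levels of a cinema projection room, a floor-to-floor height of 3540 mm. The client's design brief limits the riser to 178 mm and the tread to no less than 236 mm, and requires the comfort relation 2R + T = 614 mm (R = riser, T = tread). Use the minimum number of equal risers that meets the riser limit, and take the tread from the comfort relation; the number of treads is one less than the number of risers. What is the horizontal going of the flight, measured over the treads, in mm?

4940 mm

At most 178 each: 3540/178 = 19.89, giving 20 risers.
Each riser is 3540/20 = 177 mm (≤ 178 mm).
From 2R + T = 614: T = 614 − 354 = 260 mm.
Treads = 20 − 1 = 19; going = 19 × 260 = 4940 mm.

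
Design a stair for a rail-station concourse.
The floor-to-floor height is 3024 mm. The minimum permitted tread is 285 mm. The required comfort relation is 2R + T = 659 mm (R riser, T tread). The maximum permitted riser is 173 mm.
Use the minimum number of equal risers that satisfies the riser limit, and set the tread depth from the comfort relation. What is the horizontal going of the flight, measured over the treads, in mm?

5491 mm

At most 173 each: 3024/173 = 17.48, giving 18 risers.
R = 3024 ÷ 18 = 168 mm.
From 2R + T = 659: T = 659 − 336 = 323 mm.
Going = (18 − 1) × 323 = 5491 mm.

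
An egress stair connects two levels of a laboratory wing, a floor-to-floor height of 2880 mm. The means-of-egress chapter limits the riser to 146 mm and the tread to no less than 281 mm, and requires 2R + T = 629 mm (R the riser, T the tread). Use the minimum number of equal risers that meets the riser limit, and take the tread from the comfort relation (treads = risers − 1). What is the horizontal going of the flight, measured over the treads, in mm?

6479 mm

2880 / 146 = 19.726 → round up to 20 risers.
Riser R = 2880 / 20 = 144 mm, within the 146 mm limit.
T = 629 − 2·144 = 341 mm, which satisfies the 281 mm minimum.
Going = (20 − 1) × 341 = 6479 mm.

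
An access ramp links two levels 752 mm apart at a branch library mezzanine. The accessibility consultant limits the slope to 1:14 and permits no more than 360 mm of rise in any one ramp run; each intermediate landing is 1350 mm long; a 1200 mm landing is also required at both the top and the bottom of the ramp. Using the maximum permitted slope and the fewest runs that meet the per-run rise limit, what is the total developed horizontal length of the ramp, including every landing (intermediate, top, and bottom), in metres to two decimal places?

15.63 m

752 / 360 = 2.089 → round up to 3 ramp runs. That means 2 intermediate landings.
Ramp run (horizontal) at 1:14: 752 × 14 = 10528 mm.
2 intermediate landings contribute 2 × 1350 = 2700 mm.
Top and bottom landings: 2 × 1200 = 2400 mm.
Total = 10528 + 2700 + 2400 = 15628 mm.
= 15.63 m.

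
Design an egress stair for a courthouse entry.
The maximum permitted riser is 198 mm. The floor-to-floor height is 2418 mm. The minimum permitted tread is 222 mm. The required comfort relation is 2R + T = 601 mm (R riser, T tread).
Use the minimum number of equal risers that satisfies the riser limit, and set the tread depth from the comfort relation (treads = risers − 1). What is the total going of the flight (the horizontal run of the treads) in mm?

2418 / 198 = 12.21, so 13 risers are needed.
Each riser is 2418/13 = 186 mm (≤ 198 mm).
Tread T = 601 − 2 × 186 = 229 mm (≥ 222 mm).
13 risers give 12 treads; going = 12 × 229 = 2748 mm.

2748 mm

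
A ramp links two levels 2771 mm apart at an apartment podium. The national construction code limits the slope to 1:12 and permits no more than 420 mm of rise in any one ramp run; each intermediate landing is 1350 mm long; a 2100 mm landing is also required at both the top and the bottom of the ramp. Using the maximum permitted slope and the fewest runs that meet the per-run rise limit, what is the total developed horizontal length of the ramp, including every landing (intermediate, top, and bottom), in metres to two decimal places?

45.55 m

2771 / 420 = 6.60, so 7 ramp runs are needed. That means 6 intermediate landings.
Ramp run (horizontal) at 1:12: 2771 × 12 = 33252 mm.
6 intermediate landings contribute 6 × 1350 = 8100 mm.
Top and bottom landings: 2 × 2100 = 4200 mm.
Total = 33252 + 8100 + 4200 = 45552 mm.
= 45.55 m.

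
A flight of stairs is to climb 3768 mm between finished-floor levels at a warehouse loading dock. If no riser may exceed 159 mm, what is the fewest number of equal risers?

24 risers

3768 / 159 = 23.70, so 24 risers are needed.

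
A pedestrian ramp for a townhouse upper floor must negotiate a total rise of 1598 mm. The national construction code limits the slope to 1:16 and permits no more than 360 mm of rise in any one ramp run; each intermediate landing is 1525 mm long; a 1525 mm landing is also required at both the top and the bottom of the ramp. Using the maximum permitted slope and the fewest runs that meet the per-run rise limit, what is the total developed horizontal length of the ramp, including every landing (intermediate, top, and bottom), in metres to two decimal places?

34.72 m

1598 / 360 = 4.439 → round up to 5 ramp runs. That means 4 intermediate landings.
Ramp run (horizontal) at 1:16: 1598 × 16 = 25568 mm.
4 intermediate landings contribute 4 × 1525 = 6100 mm.
Top and bottom landings: 2 × 1525 = 3050 mm.
Total = 25568 + 6100 + 3050 = 34718 mm.
= 34.72 m.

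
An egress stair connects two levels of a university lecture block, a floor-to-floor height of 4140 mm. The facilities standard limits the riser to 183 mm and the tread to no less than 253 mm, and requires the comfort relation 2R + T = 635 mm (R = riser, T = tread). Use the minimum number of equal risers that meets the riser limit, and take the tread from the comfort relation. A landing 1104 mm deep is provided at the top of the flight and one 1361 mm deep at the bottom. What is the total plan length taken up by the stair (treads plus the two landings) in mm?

⌈4140/183⌉ = 23 risers.
Each riser is 4140/23 = 180 mm (≤ 183 mm).
T = 635 − 2·180 = 275 mm, which satisfies the 253 mm minimum.
Going = (23 − 1) × 275 = 6050 mm.
Enclosure = 6050 + 1104 + 1361 = 8515 mm.

8515 mm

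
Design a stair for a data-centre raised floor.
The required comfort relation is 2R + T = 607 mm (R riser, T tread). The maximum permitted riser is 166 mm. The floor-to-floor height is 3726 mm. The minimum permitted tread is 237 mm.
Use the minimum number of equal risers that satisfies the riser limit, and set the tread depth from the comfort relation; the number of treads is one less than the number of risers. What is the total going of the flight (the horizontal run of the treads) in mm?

3726 / 166 = 22.45, so 23 risers are needed.
Riser R = 3726 / 23 = 162 mm, within the 166 mm limit.
From 2R + T = 607: T = 607 − 324 = 283 mm.
Treads = 23 − 1 = 22; going = 22 × 283 = 6226 mm.

6226 mm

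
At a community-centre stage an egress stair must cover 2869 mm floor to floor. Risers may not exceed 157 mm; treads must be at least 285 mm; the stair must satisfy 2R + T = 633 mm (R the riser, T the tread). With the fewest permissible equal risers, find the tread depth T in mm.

2869 / 157 = 18.274 → round up to 19 risers.
Each riser is 2869/19 = 151 mm (≤ 157 mm).
T = 633 − 2·151 = 331 mm, which satisfies the 285 mm minimum.

331 mm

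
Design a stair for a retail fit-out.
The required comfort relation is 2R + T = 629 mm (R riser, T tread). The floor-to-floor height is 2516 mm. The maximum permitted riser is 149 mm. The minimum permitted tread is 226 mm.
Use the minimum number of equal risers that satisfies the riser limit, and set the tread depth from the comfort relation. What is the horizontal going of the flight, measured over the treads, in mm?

⌈2516/149⌉ = 17 risers.
Riser R = 2516 / 17 = 148 mm, within the 149 mm limit.
Tread T = 629 − 2 × 148 = 333 mm (≥ 226 mm).
Treads = 17 − 1 = 16; going = 16 × 333 = 5328 mm.

5328 mm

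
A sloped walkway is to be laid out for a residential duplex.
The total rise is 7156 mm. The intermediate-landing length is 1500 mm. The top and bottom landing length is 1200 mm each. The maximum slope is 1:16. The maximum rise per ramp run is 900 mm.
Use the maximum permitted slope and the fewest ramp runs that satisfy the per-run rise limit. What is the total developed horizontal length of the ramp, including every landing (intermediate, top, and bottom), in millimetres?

127396 mm

At most 900 each: 7156/900 = 7.95, giving 8 ramp runs. That means 7 intermediate landings.
Ramp run (horizontal) at 1:16: 7156 × 16 = 114496 mm.
7 intermediate landings contribute 7 × 1500 = 10500 mm.
Top and bottom landings: 2 × 1200 = 2400 mm.
Total = 114496 + 10500 + 2400 = 127396 mm.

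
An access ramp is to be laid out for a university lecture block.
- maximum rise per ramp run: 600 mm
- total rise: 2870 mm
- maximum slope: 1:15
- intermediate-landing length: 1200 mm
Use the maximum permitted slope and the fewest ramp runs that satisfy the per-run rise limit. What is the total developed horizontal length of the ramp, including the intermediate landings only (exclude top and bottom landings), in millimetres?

2870 / 600 = 4.783 → round up to 5 ramp runs. That means 4 intermediate landings.
Ramp run (horizontal) at 1:15: 2870 × 15 = 43050 mm.
4 intermediate landings contribute 4 × 1200 = 4800 mm.
Total developed length = 43050 + 4800 = 47850 mm.

47850 mm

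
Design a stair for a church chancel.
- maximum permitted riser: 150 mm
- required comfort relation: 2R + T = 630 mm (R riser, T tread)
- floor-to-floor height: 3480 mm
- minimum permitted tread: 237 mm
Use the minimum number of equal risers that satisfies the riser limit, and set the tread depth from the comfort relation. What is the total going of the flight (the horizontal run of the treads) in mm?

⌈3480/150⌉ = 24 risers.
Each riser is 3480/24 = 145 mm (≤ 150 mm).
Tread T = 630 − 2 × 145 = 340 mm (≥ 237 mm).
Going = (24 − 1) × 340 = 7820 mm.

7820 mm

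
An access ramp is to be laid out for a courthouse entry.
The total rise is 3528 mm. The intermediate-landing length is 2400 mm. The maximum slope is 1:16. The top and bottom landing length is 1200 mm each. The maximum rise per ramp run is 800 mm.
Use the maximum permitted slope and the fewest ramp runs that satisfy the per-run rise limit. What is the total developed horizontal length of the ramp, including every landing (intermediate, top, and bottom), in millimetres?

68448 mm

⌈3528/800⌉ = 5 ramp runs. That means 4 intermediate landings.
Horizontal run for 3528 mm of rise at 1:16 is 3528 × 16 = 56448 mm.
4 intermediate landings contribute 4 × 2400 = 9600 mm.
Top and bottom landings: 2 × 1200 = 2400 mm.
Total = 56448 + 9600 + 2400 = 68448 mm.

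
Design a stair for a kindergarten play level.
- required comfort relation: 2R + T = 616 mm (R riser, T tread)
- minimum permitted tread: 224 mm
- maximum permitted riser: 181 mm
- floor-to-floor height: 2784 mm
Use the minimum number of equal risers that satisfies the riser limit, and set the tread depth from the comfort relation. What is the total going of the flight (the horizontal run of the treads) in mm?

2784 / 181 = 15.38, so 16 risers are needed.
Each riser is 2784/16 = 174 mm (≤ 181 mm).
T = 616 − 2·174 = 268 mm, which satisfies the 224 mm minimum.
16 risers give 15 treads; going = 15 × 268 = 4020 mm.

4020 mm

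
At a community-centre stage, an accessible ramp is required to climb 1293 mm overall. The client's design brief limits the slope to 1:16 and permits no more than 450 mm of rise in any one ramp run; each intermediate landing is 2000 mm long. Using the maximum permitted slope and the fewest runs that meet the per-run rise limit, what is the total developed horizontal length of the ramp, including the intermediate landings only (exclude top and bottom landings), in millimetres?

At most 450 each: 1293/450 = 2.87, giving 3 ramp runs. That means 2 intermediate landings.
Ramp run (horizontal) at 1:16: 1293 × 16 = 20688 mm.
2 intermediate landings contribute 2 × 2000 = 4000 mm.
Total developed length = 20688 + 4000 = 24688 mm.

24688 mm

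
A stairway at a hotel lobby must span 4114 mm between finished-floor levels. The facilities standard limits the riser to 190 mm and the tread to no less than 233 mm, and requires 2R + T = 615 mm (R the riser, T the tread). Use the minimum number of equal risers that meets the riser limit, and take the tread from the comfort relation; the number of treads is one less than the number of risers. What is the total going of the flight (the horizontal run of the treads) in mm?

At most 190 each: 4114/190 = 21.65, giving 22 risers.
Each riser is 4114/22 = 187 mm (≤ 190 mm).
From 2R + T = 615: T = 615 − 374 = 241 mm.
Treads = 22 − 1 = 21; going = 21 × 241 = 5061 mm.

5061 mm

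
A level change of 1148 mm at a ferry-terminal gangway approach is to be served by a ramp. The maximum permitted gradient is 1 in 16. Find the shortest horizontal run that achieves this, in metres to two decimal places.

18.37 m

At 1:16 the run is 16 × 1148 = 18368 mm.
18368 mm = 18.37 m.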